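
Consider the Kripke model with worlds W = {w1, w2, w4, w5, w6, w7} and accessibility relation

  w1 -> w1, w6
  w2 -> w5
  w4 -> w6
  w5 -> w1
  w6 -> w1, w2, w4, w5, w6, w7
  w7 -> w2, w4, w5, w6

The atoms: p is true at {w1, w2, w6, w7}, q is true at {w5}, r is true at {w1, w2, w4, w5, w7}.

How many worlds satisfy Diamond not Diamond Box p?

w1: successors {w1, w6}; not Diamond Box p there: w1:F, w6:F. ✗
w2: successors {w5}; not Diamond Box p there: w5:F. ✗
w4: successors {w6}; not Diamond Box p there: w6:F. ✗
w5: successors {w1}; not Diamond Box p there: w1:F. ✗
w6: successors {w1, w2, w4, w5, w6, w7}; not Diamond Box p there: w1:F, w2:F, w4:T, w5:F, w6:F, w7:F. ✓
w7: successors {w2, w4, w5, w6}; not Diamond Box p there: w2:F, w4:T, w5:F, w6:F. ✓
Satisfying worlds: {w6, w7}.

2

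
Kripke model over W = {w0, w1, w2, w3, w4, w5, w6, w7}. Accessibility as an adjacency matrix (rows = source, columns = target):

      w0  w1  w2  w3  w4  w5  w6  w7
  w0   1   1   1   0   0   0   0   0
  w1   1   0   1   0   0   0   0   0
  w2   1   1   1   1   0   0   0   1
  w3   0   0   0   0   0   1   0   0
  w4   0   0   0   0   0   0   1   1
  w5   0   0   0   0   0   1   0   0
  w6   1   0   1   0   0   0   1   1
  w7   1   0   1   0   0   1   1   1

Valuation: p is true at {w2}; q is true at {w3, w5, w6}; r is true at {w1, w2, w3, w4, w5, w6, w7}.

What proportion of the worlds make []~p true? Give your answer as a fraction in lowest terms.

w0: successors {w0, w1, w2}; ~p there: w0:T, w1:T, w2:F. ✗
w1: successors {w0, w2}; ~p there: w0:T, w2:F. ✗
w2: successors {w0, w1, w2, w3, w7}; ~p there: w0:T, w1:T, w2:F, w3:T, w7:T. ✗
w3: successors {w5}; ~p there: w5:T. ✓
w4: successors {w6, w7}; ~p there: w6:T, w7:T. ✓
w5: successors {w5}; ~p there: w5:T. ✓
w6: successors {w0, w2, w6, w7}; ~p there: w0:T, w2:F, w6:T, w7:T. ✗
w7: successors {w0, w2, w5, w6, w7}; ~p there: w0:T, w2:F, w5:T, w6:T, w7:T. ✗
That's 3 of 8 worlds, so 3/8.

3/8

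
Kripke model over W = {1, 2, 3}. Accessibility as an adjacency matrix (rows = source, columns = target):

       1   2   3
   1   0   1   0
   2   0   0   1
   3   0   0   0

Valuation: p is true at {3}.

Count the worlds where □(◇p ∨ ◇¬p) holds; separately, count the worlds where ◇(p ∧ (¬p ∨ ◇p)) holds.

2 and 0

For □(◇p ∨ ◇¬p):
1: successors {2}; ◇p ∨ ◇¬p there: 2:T. ✓
2: successors {3}; ◇p ∨ ◇¬p there: 3:F. ✗
3: no successors, so □(◇p ∨ ◇¬p) holds vacuously. ✓
— 2 worlds.
For ◇(p ∧ (¬p ∨ ◇p)):
1: successors {2}; p ∧ (¬p ∨ ◇p) there: 2:F. ✗
2: successors {3}; p ∧ (¬p ∨ ◇p) there: 3:F. ✗
3: no successors, so ◇(p ∧ (¬p ∨ ◇p)) fails. ✗
— 0 worlds.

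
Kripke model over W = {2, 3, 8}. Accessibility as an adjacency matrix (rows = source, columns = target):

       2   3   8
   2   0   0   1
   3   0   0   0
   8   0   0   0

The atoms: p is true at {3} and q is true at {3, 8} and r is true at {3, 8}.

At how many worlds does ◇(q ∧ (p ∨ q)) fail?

2

2: successors {8}; q ∧ (p ∨ q) there: 8:T. ✓
3: no successors, so ◇(q ∧ (p ∨ q)) fails. ✗
8: no successors, so ◇(q ∧ (p ∨ q)) fails. ✗
Satisfying worlds: {2}.
So ◇(q ∧ (p ∨ q)) fails at the other 2 worlds.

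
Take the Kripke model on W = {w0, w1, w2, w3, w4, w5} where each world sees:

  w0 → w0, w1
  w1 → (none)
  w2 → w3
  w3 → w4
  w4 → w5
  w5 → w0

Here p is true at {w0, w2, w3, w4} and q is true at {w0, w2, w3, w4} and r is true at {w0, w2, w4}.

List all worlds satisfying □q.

{w1, w2, w3, w5}

w0: successors {w0, w1}; q there: w0:T, w1:F. ✗
w1: no successors, so □q holds vacuously. ✓
w2: successors {w3}; q there: w3:T. ✓
w3: successors {w4}; q there: w4:T. ✓
w4: successors {w5}; q there: w5:F. ✗
w5: successors {w0}; q there: w0:T. ✓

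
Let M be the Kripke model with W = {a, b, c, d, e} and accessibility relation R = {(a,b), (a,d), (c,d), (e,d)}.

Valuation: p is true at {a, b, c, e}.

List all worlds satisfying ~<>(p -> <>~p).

a: <>(p -> <>~p) is T. ✗
b: <>(p -> <>~p) is F. ✓
c: <>(p -> <>~p) is T. ✗
d: <>(p -> <>~p) is F. ✓
e: <>(p -> <>~p) is T. ✗

{b, d}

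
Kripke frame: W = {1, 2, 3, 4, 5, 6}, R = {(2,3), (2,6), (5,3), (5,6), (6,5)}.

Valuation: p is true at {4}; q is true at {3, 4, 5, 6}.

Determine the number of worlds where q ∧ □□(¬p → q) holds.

4

1: q is F, □□(¬p → q) is T. ✗
2: q is F, □□(¬p → q) is T. ✗
3: q is T, □□(¬p → q) is T. ✓
4: q is T, □□(¬p → q) is T. ✓
5: q is T, □□(¬p → q) is T. ✓
6: q is T, □□(¬p → q) is T. ✓
Satisfying worlds: {3, 4, 5, 6}.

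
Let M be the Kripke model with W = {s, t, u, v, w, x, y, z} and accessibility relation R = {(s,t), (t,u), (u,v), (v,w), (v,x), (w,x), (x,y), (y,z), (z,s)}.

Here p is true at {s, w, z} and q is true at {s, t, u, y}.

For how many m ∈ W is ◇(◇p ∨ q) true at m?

s: successors {t}; ◇p ∨ q there: t:T. ✓
t: successors {u}; ◇p ∨ q there: u:T. ✓
u: successors {v}; ◇p ∨ q there: v:T. ✓
v: successors {w, x}; ◇p ∨ q there: w:F, x:F. ✗
w: successors {x}; ◇p ∨ q there: x:F. ✗
x: successors {y}; ◇p ∨ q there: y:T. ✓
y: successors {z}; ◇p ∨ q there: z:T. ✓
z: successors {s}; ◇p ∨ q there: s:T. ✓
Satisfying worlds: {s, t, u, x, y, z}.

6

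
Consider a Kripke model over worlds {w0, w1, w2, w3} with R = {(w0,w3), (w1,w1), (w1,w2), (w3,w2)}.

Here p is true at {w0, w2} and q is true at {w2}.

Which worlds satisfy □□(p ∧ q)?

{w0, w2, w3}

w0: successors {w3}; □(p ∧ q) there: w3:T. ✓
w1: successors {w1, w2}; □(p ∧ q) there: w1:F, w2:T. ✗
w2: no successors, so □□(p ∧ q) holds vacuously. ✓
w3: successors {w2}; □(p ∧ q) there: w2:T. ✓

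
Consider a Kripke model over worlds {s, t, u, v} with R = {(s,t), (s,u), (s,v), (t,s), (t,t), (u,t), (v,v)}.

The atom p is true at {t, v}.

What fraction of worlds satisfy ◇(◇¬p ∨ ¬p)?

s: successors {t, u, v}; ◇¬p ∨ ¬p there: t:T, u:T, v:F. ✓
t: successors {s, t}; ◇¬p ∨ ¬p there: s:T, t:T. ✓
u: successors {t}; ◇¬p ∨ ¬p there: t:T. ✓
v: successors {v}; ◇¬p ∨ ¬p there: v:F. ✗
That's 3 of 4 worlds, so 3/4.

3/4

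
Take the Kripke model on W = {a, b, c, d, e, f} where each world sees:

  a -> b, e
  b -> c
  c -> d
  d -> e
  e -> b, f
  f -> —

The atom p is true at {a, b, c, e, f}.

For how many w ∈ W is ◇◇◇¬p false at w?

a: successors {b, e}; ◇◇¬p there: b:T, e:F. ✓
b: successors {c}; ◇◇¬p there: c:F. ✗
c: successors {d}; ◇◇¬p there: d:F. ✗
d: successors {e}; ◇◇¬p there: e:F. ✗
e: successors {b, f}; ◇◇¬p there: b:T, f:F. ✓
f: no successors, so ◇◇◇¬p fails. ✗
Satisfying worlds: {a, e}.
So ◇◇◇¬p fails at the other 4 worlds.

4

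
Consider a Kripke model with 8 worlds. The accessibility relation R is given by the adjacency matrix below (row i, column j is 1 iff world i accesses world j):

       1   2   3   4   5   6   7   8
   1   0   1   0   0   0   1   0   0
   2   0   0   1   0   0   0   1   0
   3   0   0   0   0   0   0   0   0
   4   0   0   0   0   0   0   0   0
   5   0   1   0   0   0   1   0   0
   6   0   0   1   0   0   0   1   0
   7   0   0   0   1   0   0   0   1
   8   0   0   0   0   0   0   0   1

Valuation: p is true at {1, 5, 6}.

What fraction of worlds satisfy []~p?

1: successors {2, 6}; ~p there: 2:T, 6:F. ✗
2: successors {3, 7}; ~p there: 3:T, 7:T. ✓
3: no successors, so []~p holds vacuously. ✓
4: no successors, so []~p holds vacuously. ✓
5: successors {2, 6}; ~p there: 2:T, 6:F. ✗
6: successors {3, 7}; ~p there: 3:T, 7:T. ✓
7: successors {4, 8}; ~p there: 4:T, 8:T. ✓
8: successors {8}; ~p there: 8:T. ✓
That's 6 of 8 worlds, so 6/8 = 3/4.

3/4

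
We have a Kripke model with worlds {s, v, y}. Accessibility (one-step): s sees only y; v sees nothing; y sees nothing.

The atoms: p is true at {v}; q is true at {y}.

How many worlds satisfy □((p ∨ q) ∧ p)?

2

s: successors {y}; (p ∨ q) ∧ p there: y:F. ✗
v: no successors, so □((p ∨ q) ∧ p) holds vacuously. ✓
y: no successors, so □((p ∨ q) ∧ p) holds vacuously. ✓
Satisfying worlds: {v, y}.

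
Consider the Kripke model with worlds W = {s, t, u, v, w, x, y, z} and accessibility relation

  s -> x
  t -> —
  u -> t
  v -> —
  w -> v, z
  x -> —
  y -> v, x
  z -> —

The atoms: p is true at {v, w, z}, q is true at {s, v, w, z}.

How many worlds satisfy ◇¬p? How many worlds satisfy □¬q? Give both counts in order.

3 and 6

For ◇¬p:
s: successors {x}; ¬p there: x:T. ✓
t: no successors, so ◇¬p fails. ✗
u: successors {t}; ¬p there: t:T. ✓
v: no successors, so ◇¬p fails. ✗
w: successors {v, z}; ¬p there: v:F, z:F. ✗
x: no successors, so ◇¬p fails. ✗
y: successors {v, x}; ¬p there: v:F, x:T. ✓
z: no successors, so ◇¬p fails. ✗
— 3 worlds.
For □¬q:
s: successors {x}; ¬q there: x:T. ✓
t: no successors, so □¬q holds vacuously. ✓
u: successors {t}; ¬q there: t:T. ✓
v: no successors, so □¬q holds vacuously. ✓
w: successors {v, z}; ¬q there: v:F, z:F. ✗
x: no successors, so □¬q holds vacuously. ✓
y: successors {v, x}; ¬q there: v:F, x:T. ✗
z: no successors, so □¬q holds vacuously. ✓
— 6 worlds.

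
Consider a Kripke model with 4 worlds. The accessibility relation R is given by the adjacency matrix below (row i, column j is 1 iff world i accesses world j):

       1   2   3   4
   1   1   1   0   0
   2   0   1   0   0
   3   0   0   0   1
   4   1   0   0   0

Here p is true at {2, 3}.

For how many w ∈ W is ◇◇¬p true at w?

3

1: successors {1, 2}; ◇¬p there: 1:T, 2:F. ✓
2: successors {2}; ◇¬p there: 2:F. ✗
3: successors {4}; ◇¬p there: 4:T. ✓
4: successors {1}; ◇¬p there: 1:T. ✓
Satisfying worlds: {1, 3, 4}.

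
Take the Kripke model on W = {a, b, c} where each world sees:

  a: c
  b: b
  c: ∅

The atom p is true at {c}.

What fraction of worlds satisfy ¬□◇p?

a: □◇p is F. ✓
b: □◇p is F. ✓
c: □◇p is T. ✗
That's 2 of 3 worlds, so 2/3.

2/3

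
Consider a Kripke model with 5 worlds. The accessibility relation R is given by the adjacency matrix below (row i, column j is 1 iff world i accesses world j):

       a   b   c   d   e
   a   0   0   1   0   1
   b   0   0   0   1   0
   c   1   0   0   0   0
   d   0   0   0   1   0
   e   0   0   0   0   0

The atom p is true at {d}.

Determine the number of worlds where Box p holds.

a: successors {c, e}; p there: c:F, e:F. ✗
b: successors {d}; p there: d:T. ✓
c: successors {a}; p there: a:F. ✗
d: successors {d}; p there: d:T. ✓
e: no successors, so Box p holds vacuously. ✓
Satisfying worlds: {b, d, e}.

3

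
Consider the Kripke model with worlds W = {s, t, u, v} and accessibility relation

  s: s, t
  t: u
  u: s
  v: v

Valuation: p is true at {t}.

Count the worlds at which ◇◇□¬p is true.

3

s: successors {s, t}; ◇□¬p there: s:T, t:T. ✓
t: successors {u}; ◇□¬p there: u:F. ✗
u: successors {s}; ◇□¬p there: s:T. ✓
v: successors {v}; ◇□¬p there: v:T. ✓
Satisfying worlds: {s, u, v}.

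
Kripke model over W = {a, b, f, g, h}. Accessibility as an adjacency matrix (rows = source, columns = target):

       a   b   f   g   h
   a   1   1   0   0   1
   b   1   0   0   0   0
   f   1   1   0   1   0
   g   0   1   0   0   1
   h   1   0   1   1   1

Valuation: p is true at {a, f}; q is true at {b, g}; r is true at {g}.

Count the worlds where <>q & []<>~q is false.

1

a: <>q is T, []<>~q is T. ✓
b: <>q is F, []<>~q is T. ✗
f: <>q is T, []<>~q is T. ✓
g: <>q is T, []<>~q is T. ✓
h: <>q is T, []<>~q is T. ✓
Satisfying worlds: {a, f, g, h}.
So <>q & []<>~q fails at the other 1 world.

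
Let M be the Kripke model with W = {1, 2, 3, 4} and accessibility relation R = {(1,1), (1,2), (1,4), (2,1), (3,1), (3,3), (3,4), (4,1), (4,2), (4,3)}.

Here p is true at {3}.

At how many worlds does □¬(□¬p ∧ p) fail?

0

1: successors {1, 2, 4}; ¬(□¬p ∧ p) there: 1:T, 2:T, 4:T. ✓
2: successors {1}; ¬(□¬p ∧ p) there: 1:T. ✓
3: successors {1, 3, 4}; ¬(□¬p ∧ p) there: 1:T, 3:T, 4:T. ✓
4: successors {1, 2, 3}; ¬(□¬p ∧ p) there: 1:T, 2:T, 3:T. ✓
Satisfying worlds: {1, 2, 3, 4}.
So □¬(□¬p ∧ p) fails at the other 0 worlds.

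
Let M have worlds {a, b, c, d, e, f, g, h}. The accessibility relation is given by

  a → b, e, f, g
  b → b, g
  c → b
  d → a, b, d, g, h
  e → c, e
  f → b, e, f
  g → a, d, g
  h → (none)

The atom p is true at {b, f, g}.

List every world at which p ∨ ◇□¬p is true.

a: p is F, ◇□¬p is T. ✓
b: p is T, ◇□¬p is F. ✓
c: p is F, ◇□¬p is F. ✗
d: p is F, ◇□¬p is T. ✓
e: p is F, ◇□¬p is T. ✓
f: p is T, ◇□¬p is T. ✓
g: p is T, ◇□¬p is F. ✓
h: p is F, ◇□¬p is F. ✗

{a, b, d, e, f, g}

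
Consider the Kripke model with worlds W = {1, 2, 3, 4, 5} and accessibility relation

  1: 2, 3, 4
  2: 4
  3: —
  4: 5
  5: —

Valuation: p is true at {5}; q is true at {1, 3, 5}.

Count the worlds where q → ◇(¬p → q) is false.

1: q is T, ◇(¬p → q) is T. ✓
2: q is F, ◇(¬p → q) is F. ✓
3: q is T, ◇(¬p → q) is F. ✗
4: q is F, ◇(¬p → q) is T. ✓
5: q is T, ◇(¬p → q) is F. ✗
Satisfying worlds: {1, 2, 4}.
So q → ◇(¬p → q) fails at the other 2 worlds.

2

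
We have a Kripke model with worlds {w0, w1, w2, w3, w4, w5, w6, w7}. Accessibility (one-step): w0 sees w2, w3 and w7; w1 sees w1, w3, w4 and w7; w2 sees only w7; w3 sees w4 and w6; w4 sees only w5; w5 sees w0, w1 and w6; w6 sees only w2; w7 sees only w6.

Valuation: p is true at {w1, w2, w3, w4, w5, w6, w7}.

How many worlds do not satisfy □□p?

1

w0: successors {w2, w3, w7}; □p there: w2:T, w3:T, w7:T. ✓
w1: successors {w1, w3, w4, w7}; □p there: w1:T, w3:T, w4:T, w7:T. ✓
w2: successors {w7}; □p there: w7:T. ✓
w3: successors {w4, w6}; □p there: w4:T, w6:T. ✓
w4: successors {w5}; □p there: w5:F. ✗
w5: successors {w0, w1, w6}; □p there: w0:T, w1:T, w6:T. ✓
w6: successors {w2}; □p there: w2:T. ✓
w7: successors {w6}; □p there: w6:T. ✓
Satisfying worlds: {w0, w1, w2, w3, w5, w6, w7}.
So □□p fails at the other 1 world.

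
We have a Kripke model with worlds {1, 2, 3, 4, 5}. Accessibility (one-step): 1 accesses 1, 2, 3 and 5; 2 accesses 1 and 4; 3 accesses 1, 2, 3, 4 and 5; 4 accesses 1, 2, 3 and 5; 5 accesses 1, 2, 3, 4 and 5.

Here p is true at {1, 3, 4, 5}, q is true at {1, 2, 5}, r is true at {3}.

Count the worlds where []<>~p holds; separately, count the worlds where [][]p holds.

1 and 0

For []<>~p:
1: successors {1, 2, 3, 5}; <>~p there: 1:T, 2:F, 3:T, 5:T. ✗
2: successors {1, 4}; <>~p there: 1:T, 4:T. ✓
3: successors {1, 2, 3, 4, 5}; <>~p there: 1:T, 2:F, 3:T, 4:T, 5:T. ✗
4: successors {1, 2, 3, 5}; <>~p there: 1:T, 2:F, 3:T, 5:T. ✗
5: successors {1, 2, 3, 4, 5}; <>~p there: 1:T, 2:F, 3:T, 4:T, 5:T. ✗
— 1 world.
For [][]p:
1: successors {1, 2, 3, 5}; []p there: 1:F, 2:T, 3:F, 5:F. ✗
2: successors {1, 4}; []p there: 1:F, 4:F. ✗
3: successors {1, 2, 3, 4, 5}; []p there: 1:F, 2:T, 3:F, 4:F, 5:F. ✗
4: successors {1, 2, 3, 5}; []p there: 1:F, 2:T, 3:F, 5:F. ✗
5: successors {1, 2, 3, 4, 5}; []p there: 1:F, 2:T, 3:F, 4:F, 5:F. ✗
— 0 worlds.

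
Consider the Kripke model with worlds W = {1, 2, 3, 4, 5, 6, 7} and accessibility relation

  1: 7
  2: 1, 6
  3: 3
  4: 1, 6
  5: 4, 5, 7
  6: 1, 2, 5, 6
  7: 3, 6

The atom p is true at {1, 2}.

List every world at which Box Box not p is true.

{1, 3}

1: successors {7}; Box not p there: 7:T. ✓
2: successors {1, 6}; Box not p there: 1:T, 6:F. ✗
3: successors {3}; Box not p there: 3:T. ✓
4: successors {1, 6}; Box not p there: 1:T, 6:F. ✗
5: successors {4, 5, 7}; Box not p there: 4:F, 5:T, 7:T. ✗
6: successors {1, 2, 5, 6}; Box not p there: 1:T, 2:F, 5:T, 6:F. ✗
7: successors {3, 6}; Box not p there: 3:T, 6:F. ✗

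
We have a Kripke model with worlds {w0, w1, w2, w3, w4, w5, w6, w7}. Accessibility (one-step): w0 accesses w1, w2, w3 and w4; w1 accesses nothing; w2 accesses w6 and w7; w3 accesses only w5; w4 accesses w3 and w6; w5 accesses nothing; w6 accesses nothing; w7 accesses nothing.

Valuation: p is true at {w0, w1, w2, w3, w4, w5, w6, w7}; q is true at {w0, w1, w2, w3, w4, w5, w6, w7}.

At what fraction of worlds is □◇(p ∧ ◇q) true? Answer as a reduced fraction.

w0: successors {w1, w2, w3, w4}; ◇(p ∧ ◇q) there: w1:F, w2:F, w3:F, w4:T. ✗
w1: no successors, so □◇(p ∧ ◇q) holds vacuously. ✓
w2: successors {w6, w7}; ◇(p ∧ ◇q) there: w6:F, w7:F. ✗
w3: successors {w5}; ◇(p ∧ ◇q) there: w5:F. ✗
w4: successors {w3, w6}; ◇(p ∧ ◇q) there: w3:F, w6:F. ✗
w5: no successors, so □◇(p ∧ ◇q) holds vacuously. ✓
w6: no successors, so □◇(p ∧ ◇q) holds vacuously. ✓
w7: no successors, so □◇(p ∧ ◇q) holds vacuously. ✓
That's 4 of 8 worlds, so 4/8 = 1/2.

1/2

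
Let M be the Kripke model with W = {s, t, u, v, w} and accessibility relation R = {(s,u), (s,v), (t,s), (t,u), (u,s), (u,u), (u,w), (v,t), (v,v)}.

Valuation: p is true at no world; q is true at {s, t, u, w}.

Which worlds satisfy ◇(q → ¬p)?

s: successors {u, v}; q → ¬p there: u:T, v:T. ✓
t: successors {s, u}; q → ¬p there: s:T, u:T. ✓
u: successors {s, u, w}; q → ¬p there: s:T, u:T, w:T. ✓
v: successors {t, v}; q → ¬p there: t:T, v:T. ✓
w: no successors, so ◇(q → ¬p) fails. ✗

{s, t, u, v}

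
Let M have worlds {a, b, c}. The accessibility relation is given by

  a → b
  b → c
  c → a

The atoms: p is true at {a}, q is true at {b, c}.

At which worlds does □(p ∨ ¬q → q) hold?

a: successors {b}; p ∨ ¬q → q there: b:T. ✓
b: successors {c}; p ∨ ¬q → q there: c:T. ✓
c: successors {a}; p ∨ ¬q → q there: a:F. ✗

{a, b}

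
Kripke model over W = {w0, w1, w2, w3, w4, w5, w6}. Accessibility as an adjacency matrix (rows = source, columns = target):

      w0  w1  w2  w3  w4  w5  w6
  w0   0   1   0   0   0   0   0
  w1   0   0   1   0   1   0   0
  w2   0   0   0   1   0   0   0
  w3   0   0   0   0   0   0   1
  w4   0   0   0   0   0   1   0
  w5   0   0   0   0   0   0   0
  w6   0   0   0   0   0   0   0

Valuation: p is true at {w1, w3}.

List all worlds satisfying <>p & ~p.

{w0, w2}

w0: <>p is T, ~p is T. ✓
w1: <>p is F, ~p is F. ✗
w2: <>p is T, ~p is T. ✓
w3: <>p is F, ~p is F. ✗
w4: <>p is F, ~p is T. ✗
w5: <>p is F, ~p is T. ✗
w6: <>p is F, ~p is T. ✗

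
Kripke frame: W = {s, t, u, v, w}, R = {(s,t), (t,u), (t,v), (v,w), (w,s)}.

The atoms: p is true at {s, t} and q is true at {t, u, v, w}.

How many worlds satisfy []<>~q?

s: successors {t}; <>~q there: t:F. ✗
t: successors {u, v}; <>~q there: u:F, v:F. ✗
u: no successors, so []<>~q holds vacuously. ✓
v: successors {w}; <>~q there: w:T. ✓
w: successors {s}; <>~q there: s:F. ✗
Satisfying worlds: {u, v}.

2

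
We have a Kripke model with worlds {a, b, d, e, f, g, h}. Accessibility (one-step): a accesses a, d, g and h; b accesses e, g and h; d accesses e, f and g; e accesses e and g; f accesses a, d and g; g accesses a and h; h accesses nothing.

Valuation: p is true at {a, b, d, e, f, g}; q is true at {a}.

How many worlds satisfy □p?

a: successors {a, d, g, h}; p there: a:T, d:T, g:T, h:F. ✗
b: successors {e, g, h}; p there: e:T, g:T, h:F. ✗
d: successors {e, f, g}; p there: e:T, f:T, g:T. ✓
e: successors {e, g}; p there: e:T, g:T. ✓
f: successors {a, d, g}; p there: a:T, d:T, g:T. ✓
g: successors {a, h}; p there: a:T, h:F. ✗
h: no successors, so □p holds vacuously. ✓
Satisfying worlds: {d, e, f, h}.

4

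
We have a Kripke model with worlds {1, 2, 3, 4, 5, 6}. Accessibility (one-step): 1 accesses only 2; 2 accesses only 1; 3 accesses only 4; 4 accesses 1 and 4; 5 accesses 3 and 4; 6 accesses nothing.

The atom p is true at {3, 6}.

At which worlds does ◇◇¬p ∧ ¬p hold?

1: ◇◇¬p is T, ¬p is T. ✓
2: ◇◇¬p is T, ¬p is T. ✓
3: ◇◇¬p is T, ¬p is F. ✗
4: ◇◇¬p is T, ¬p is T. ✓
5: ◇◇¬p is T, ¬p is T. ✓
6: ◇◇¬p is F, ¬p is F. ✗

{1, 2, 4, 5}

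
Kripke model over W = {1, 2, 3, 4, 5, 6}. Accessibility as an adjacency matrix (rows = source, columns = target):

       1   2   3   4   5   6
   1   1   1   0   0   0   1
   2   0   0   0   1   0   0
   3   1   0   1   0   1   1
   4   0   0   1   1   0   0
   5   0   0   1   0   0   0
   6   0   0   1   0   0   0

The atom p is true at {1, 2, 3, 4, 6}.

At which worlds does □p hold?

{1, 2, 4, 5, 6}

1: successors {1, 2, 6}; p there: 1:T, 2:T, 6:T. ✓
2: successors {4}; p there: 4:T. ✓
3: successors {1, 3, 5, 6}; p there: 1:T, 3:T, 5:F, 6:T. ✗
4: successors {3, 4}; p there: 3:T, 4:T. ✓
5: successors {3}; p there: 3:T. ✓
6: successors {3}; p there: 3:T. ✓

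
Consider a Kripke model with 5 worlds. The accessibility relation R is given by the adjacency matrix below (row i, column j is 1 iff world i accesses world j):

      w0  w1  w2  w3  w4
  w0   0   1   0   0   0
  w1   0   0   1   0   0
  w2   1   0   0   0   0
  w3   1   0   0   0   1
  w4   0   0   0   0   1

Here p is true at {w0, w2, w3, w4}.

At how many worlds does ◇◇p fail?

1

w0: successors {w1}; ◇p there: w1:T. ✓
w1: successors {w2}; ◇p there: w2:T. ✓
w2: successors {w0}; ◇p there: w0:F. ✗
w3: successors {w0, w4}; ◇p there: w0:F, w4:T. ✓
w4: successors {w4}; ◇p there: w4:T. ✓
Satisfying worlds: {w0, w1, w3, w4}.
So ◇◇p fails at the other 1 world.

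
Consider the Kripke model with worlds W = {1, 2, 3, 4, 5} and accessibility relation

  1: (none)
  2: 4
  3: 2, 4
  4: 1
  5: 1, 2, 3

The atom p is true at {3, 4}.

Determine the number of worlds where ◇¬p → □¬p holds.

3

1: ◇¬p is F, □¬p is T. ✓
2: ◇¬p is F, □¬p is F. ✓
3: ◇¬p is T, □¬p is F. ✗
4: ◇¬p is T, □¬p is T. ✓
5: ◇¬p is T, □¬p is F. ✗
Satisfying worlds: {1, 2, 4}.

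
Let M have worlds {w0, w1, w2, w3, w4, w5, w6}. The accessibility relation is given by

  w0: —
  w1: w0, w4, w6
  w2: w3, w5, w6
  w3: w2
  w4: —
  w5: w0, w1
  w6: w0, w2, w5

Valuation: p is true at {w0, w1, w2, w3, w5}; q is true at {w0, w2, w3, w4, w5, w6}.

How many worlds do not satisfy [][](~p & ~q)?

5

w0: no successors, so [][](~p & ~q) holds vacuously. ✓
w1: successors {w0, w4, w6}; [](~p & ~q) there: w0:T, w4:T, w6:F. ✗
w2: successors {w3, w5, w6}; [](~p & ~q) there: w3:F, w5:F, w6:F. ✗
w3: successors {w2}; [](~p & ~q) there: w2:F. ✗
w4: no successors, so [][](~p & ~q) holds vacuously. ✓
w5: successors {w0, w1}; [](~p & ~q) there: w0:T, w1:F. ✗
w6: successors {w0, w2, w5}; [](~p & ~q) there: w0:T, w2:F, w5:F. ✗
Satisfying worlds: {w0, w4}.
So [][](~p & ~q) fails at the other 5 worlds.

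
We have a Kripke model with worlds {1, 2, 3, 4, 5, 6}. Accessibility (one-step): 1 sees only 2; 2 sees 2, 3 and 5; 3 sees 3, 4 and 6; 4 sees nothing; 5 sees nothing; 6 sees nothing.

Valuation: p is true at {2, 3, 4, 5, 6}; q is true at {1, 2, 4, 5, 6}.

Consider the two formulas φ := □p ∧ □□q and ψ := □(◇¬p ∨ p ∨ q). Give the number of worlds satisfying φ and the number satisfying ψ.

3 and 6

For □p ∧ □□q:
1: □p is T, □□q is F. ✗
2: □p is T, □□q is F. ✗
3: □p is T, □□q is F. ✗
4: □p is T, □□q is T. ✓
5: □p is T, □□q is T. ✓
6: □p is T, □□q is T. ✓
— 3 worlds.
For □(◇¬p ∨ p ∨ q):
1: successors {2}; ◇¬p ∨ p ∨ q there: 2:T. ✓
2: successors {2, 3, 5}; ◇¬p ∨ p ∨ q there: 2:T, 3:T, 5:T. ✓
3: successors {3, 4, 6}; ◇¬p ∨ p ∨ q there: 3:T, 4:T, 6:T. ✓
4: no successors, so □(◇¬p ∨ p ∨ q) holds vacuously. ✓
5: no successors, so □(◇¬p ∨ p ∨ q) holds vacuously. ✓
6: no successors, so □(◇¬p ∨ p ∨ q) holds vacuously. ✓
— 6 worlds.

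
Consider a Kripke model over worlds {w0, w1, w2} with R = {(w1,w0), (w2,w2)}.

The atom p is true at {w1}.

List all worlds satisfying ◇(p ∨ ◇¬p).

{w2}

w0: no successors, so ◇(p ∨ ◇¬p) fails. ✗
w1: successors {w0}; p ∨ ◇¬p there: w0:F. ✗
w2: successors {w2}; p ∨ ◇¬p there: w2:T. ✓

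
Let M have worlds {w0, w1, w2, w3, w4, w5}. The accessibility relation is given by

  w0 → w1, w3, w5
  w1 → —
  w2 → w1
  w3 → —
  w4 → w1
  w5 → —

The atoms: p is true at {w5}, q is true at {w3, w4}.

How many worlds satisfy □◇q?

3

w0: successors {w1, w3, w5}; ◇q there: w1:F, w3:F, w5:F. ✗
w1: no successors, so □◇q holds vacuously. ✓
w2: successors {w1}; ◇q there: w1:F. ✗
w3: no successors, so □◇q holds vacuously. ✓
w4: successors {w1}; ◇q there: w1:F. ✗
w5: no successors, so □◇q holds vacuously. ✓
Satisfying worlds: {w1, w3, w5}.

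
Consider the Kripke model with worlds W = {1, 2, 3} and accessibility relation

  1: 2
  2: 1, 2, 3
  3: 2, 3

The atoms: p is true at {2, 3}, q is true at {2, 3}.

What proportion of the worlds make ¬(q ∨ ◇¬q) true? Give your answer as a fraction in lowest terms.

1: q ∨ ◇¬q is F. ✓
2: q ∨ ◇¬q is T. ✗
3: q ∨ ◇¬q is T. ✗
That's 1 of 3 worlds, so 1/3.

1/3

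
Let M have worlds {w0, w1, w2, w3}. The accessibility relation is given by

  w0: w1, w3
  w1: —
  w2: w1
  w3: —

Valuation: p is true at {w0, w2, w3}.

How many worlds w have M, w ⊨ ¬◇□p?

w0: ◇□p is T. ✗
w1: ◇□p is F. ✓
w2: ◇□p is T. ✗
w3: ◇□p is F. ✓
Satisfying worlds: {w1, w3}.

2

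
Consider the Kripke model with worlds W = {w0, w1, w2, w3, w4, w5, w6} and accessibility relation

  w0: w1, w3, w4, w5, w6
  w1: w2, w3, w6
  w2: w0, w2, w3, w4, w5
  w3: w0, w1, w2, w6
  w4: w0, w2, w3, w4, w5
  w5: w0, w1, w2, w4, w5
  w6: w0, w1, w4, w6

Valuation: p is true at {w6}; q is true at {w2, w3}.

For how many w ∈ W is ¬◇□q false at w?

w0: ◇□q is F. ✓
w1: ◇□q is F. ✓
w2: ◇□q is F. ✓
w3: ◇□q is F. ✓
w4: ◇□q is F. ✓
w5: ◇□q is F. ✓
w6: ◇□q is F. ✓
Satisfying worlds: {w0, w1, w2, w3, w4, w5, w6}.
So ¬◇□q fails at the other 0 worlds.

0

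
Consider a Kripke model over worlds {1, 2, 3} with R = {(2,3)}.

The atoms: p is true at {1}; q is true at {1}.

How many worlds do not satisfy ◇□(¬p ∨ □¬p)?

1: no successors, so ◇□(¬p ∨ □¬p) fails. ✗
2: successors {3}; □(¬p ∨ □¬p) there: 3:T. ✓
3: no successors, so ◇□(¬p ∨ □¬p) fails. ✗
Satisfying worlds: {2}.
So ◇□(¬p ∨ □¬p) fails at the other 2 worlds.

2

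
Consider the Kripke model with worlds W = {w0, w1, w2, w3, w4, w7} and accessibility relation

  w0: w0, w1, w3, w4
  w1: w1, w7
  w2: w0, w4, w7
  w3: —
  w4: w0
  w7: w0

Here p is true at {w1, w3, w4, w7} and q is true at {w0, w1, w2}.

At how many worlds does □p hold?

w0: successors {w0, w1, w3, w4}; p there: w0:F, w1:T, w3:T, w4:T. ✗
w1: successors {w1, w7}; p there: w1:T, w7:T. ✓
w2: successors {w0, w4, w7}; p there: w0:F, w4:T, w7:T. ✗
w3: no successors, so □p holds vacuously. ✓
w4: successors {w0}; p there: w0:F. ✗
w7: successors {w0}; p there: w0:F. ✗
Satisfying worlds: {w1, w3}.

2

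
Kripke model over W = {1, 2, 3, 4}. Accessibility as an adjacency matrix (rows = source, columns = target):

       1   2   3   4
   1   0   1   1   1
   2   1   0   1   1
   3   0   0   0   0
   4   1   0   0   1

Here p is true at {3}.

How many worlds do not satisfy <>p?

1: successors {2, 3, 4}; p there: 2:F, 3:T, 4:F. ✓
2: successors {1, 3, 4}; p there: 1:F, 3:T, 4:F. ✓
3: no successors, so <>p fails. ✗
4: successors {1, 4}; p there: 1:F, 4:F. ✗
Satisfying worlds: {1, 2}.
So <>p fails at the other 2 worlds.

2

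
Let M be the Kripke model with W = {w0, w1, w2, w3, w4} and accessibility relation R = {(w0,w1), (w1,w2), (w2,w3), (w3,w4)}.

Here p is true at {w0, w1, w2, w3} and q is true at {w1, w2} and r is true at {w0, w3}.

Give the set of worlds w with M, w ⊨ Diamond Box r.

{w1, w3}

w0: successors {w1}; Box r there: w1:F. ✗
w1: successors {w2}; Box r there: w2:T. ✓
w2: successors {w3}; Box r there: w3:F. ✗
w3: successors {w4}; Box r there: w4:T. ✓
w4: no successors, so Diamond Box r fails. ✗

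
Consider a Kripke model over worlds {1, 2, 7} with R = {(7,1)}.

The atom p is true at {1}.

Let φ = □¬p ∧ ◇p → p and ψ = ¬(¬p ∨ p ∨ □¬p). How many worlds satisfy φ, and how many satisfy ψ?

3 and 0

For □¬p ∧ ◇p → p:
1: □¬p ∧ ◇p is F, p is T. ✓
2: □¬p ∧ ◇p is F, p is F. ✓
7: □¬p ∧ ◇p is F, p is F. ✓
— 3 worlds.
For ¬(¬p ∨ p ∨ □¬p):
1: ¬p ∨ p ∨ □¬p is T. ✗
2: ¬p ∨ p ∨ □¬p is T. ✗
7: ¬p ∨ p ∨ □¬p is T. ✗
— 0 worlds.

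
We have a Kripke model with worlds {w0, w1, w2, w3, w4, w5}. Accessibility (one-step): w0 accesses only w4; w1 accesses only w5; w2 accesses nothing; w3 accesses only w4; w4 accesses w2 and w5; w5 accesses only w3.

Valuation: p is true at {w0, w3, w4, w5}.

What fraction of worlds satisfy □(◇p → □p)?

w0: successors {w4}; ◇p → □p there: w4:F. ✗
w1: successors {w5}; ◇p → □p there: w5:T. ✓
w2: no successors, so □(◇p → □p) holds vacuously. ✓
w3: successors {w4}; ◇p → □p there: w4:F. ✗
w4: successors {w2, w5}; ◇p → □p there: w2:T, w5:T. ✓
w5: successors {w3}; ◇p → □p there: w3:T. ✓
That's 4 of 6 worlds, so 4/6 = 2/3.

2/3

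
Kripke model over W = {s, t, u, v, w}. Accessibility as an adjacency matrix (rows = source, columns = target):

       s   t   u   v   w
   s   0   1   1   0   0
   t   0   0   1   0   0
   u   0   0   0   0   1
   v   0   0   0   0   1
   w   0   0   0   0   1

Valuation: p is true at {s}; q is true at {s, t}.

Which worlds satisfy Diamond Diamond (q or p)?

∅

s: successors {t, u}; Diamond (q or p) there: t:F, u:F. ✗
t: successors {u}; Diamond (q or p) there: u:F. ✗
u: successors {w}; Diamond (q or p) there: w:F. ✗
v: successors {w}; Diamond (q or p) there: w:F. ✗
w: successors {w}; Diamond (q or p) there: w:F. ✗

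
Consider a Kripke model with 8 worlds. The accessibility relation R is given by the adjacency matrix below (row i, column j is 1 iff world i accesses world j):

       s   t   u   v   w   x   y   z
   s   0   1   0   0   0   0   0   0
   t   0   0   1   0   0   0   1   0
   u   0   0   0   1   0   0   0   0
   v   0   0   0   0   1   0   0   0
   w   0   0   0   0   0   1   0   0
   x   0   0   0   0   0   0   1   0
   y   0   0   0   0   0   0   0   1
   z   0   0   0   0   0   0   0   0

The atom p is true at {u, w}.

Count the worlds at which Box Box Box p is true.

s: successors {t}; Box Box p there: t:F. ✗
t: successors {u, y}; Box Box p there: u:T, y:T. ✓
u: successors {v}; Box Box p there: v:F. ✗
v: successors {w}; Box Box p there: w:F. ✗
w: successors {x}; Box Box p there: x:F. ✗
x: successors {y}; Box Box p there: y:T. ✓
y: successors {z}; Box Box p there: z:T. ✓
z: no successors, so Box Box Box p holds vacuously. ✓
Satisfying worlds: {t, x, y, z}.

4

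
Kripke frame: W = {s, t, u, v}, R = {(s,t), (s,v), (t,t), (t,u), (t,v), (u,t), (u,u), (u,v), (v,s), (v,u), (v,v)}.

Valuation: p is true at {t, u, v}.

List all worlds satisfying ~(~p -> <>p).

∅

s: ~p -> <>p is T. ✗
t: ~p -> <>p is T. ✗
u: ~p -> <>p is T. ✗
v: ~p -> <>p is T. ✗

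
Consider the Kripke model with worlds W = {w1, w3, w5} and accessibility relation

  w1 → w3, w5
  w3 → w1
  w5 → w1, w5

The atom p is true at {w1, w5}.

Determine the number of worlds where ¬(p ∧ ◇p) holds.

w1: p ∧ ◇p is T. ✗
w3: p ∧ ◇p is F. ✓
w5: p ∧ ◇p is T. ✗
Satisfying worlds: {w3}.

1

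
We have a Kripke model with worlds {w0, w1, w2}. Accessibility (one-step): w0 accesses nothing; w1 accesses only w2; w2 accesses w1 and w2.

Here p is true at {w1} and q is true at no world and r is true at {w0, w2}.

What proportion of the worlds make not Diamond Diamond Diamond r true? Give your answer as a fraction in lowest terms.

1/3

w0: Diamond Diamond Diamond r is F. ✓
w1: Diamond Diamond Diamond r is T. ✗
w2: Diamond Diamond Diamond r is T. ✗
That's 1 of 3 worlds, so 1/3.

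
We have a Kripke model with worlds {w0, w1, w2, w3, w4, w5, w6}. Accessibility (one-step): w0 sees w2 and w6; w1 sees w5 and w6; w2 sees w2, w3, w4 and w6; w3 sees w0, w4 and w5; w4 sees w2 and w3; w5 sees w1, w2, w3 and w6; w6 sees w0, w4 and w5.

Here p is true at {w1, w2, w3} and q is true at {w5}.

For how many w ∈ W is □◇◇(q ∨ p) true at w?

7

w0: successors {w2, w6}; ◇◇(q ∨ p) there: w2:T, w6:T. ✓
w1: successors {w5, w6}; ◇◇(q ∨ p) there: w5:T, w6:T. ✓
w2: successors {w2, w3, w4, w6}; ◇◇(q ∨ p) there: w2:T, w3:T, w4:T, w6:T. ✓
w3: successors {w0, w4, w5}; ◇◇(q ∨ p) there: w0:T, w4:T, w5:T. ✓
w4: successors {w2, w3}; ◇◇(q ∨ p) there: w2:T, w3:T. ✓
w5: successors {w1, w2, w3, w6}; ◇◇(q ∨ p) there: w1:T, w2:T, w3:T, w6:T. ✓
w6: successors {w0, w4, w5}; ◇◇(q ∨ p) there: w0:T, w4:T, w5:T. ✓
Satisfying worlds: {w0, w1, w2, w3, w4, w5, w6}.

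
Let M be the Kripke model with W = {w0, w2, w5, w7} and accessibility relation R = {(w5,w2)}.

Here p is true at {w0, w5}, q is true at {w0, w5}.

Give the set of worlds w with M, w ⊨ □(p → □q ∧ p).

{w0, w2, w5, w7}

w0: no successors, so □(p → □q ∧ p) holds vacuously. ✓
w2: no successors, so □(p → □q ∧ p) holds vacuously. ✓
w5: successors {w2}; p → □q ∧ p there: w2:T. ✓
w7: no successors, so □(p → □q ∧ p) holds vacuously. ✓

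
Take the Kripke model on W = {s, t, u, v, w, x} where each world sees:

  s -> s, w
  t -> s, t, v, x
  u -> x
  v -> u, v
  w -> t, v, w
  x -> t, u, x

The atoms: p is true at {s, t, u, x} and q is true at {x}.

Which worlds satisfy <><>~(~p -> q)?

{s, t, v, w, x}

s: successors {s, w}; <>~(~p -> q) there: s:T, w:T. ✓
t: successors {s, t, v, x}; <>~(~p -> q) there: s:T, t:T, v:T, x:F. ✓
u: successors {x}; <>~(~p -> q) there: x:F. ✗
v: successors {u, v}; <>~(~p -> q) there: u:F, v:T. ✓
w: successors {t, v, w}; <>~(~p -> q) there: t:T, v:T, w:T. ✓
x: successors {t, u, x}; <>~(~p -> q) there: t:T, u:F, x:F. ✓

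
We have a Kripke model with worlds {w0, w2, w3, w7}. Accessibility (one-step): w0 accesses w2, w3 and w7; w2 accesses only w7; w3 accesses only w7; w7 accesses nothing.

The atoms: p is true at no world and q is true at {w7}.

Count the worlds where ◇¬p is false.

w0: successors {w2, w3, w7}; ¬p there: w2:T, w3:T, w7:T. ✓
w2: successors {w7}; ¬p there: w7:T. ✓
w3: successors {w7}; ¬p there: w7:T. ✓
w7: no successors, so ◇¬p fails. ✗
Satisfying worlds: {w0, w2, w3}.
So ◇¬p fails at the other 1 world.

1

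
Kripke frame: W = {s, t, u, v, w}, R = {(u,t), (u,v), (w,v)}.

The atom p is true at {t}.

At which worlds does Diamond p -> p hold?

{s, t, v, w}

s: Diamond p is F, p is F. ✓
t: Diamond p is F, p is T. ✓
u: Diamond p is T, p is F. ✗
v: Diamond p is F, p is F. ✓
w: Diamond p is F, p is F. ✓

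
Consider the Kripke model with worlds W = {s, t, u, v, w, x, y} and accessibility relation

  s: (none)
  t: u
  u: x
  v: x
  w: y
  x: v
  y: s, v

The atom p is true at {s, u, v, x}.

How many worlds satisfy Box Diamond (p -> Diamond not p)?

s: no successors, so Box Diamond (p -> Diamond not p) holds vacuously. ✓
t: successors {u}; Diamond (p -> Diamond not p) there: u:F. ✗
u: successors {x}; Diamond (p -> Diamond not p) there: x:F. ✗
v: successors {x}; Diamond (p -> Diamond not p) there: x:F. ✗
w: successors {y}; Diamond (p -> Diamond not p) there: y:F. ✗
x: successors {v}; Diamond (p -> Diamond not p) there: v:F. ✗
y: successors {s, v}; Diamond (p -> Diamond not p) there: s:F, v:F. ✗
Satisfying worlds: {s}.

1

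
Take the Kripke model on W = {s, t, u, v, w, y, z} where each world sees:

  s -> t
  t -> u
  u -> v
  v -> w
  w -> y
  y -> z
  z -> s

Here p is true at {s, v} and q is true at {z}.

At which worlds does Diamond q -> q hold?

s: Diamond q is F, q is F. ✓
t: Diamond q is F, q is F. ✓
u: Diamond q is F, q is F. ✓
v: Diamond q is F, q is F. ✓
w: Diamond q is F, q is F. ✓
y: Diamond q is T, q is F. ✗
z: Diamond q is F, q is T. ✓

{s, t, u, v, w, z}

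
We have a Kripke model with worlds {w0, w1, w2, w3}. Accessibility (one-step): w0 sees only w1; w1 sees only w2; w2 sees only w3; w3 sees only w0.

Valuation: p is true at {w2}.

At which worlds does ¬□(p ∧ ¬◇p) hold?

w0: □(p ∧ ¬◇p) is F. ✓
w1: □(p ∧ ¬◇p) is T. ✗
w2: □(p ∧ ¬◇p) is F. ✓
w3: □(p ∧ ¬◇p) is F. ✓

{w0, w2, w3}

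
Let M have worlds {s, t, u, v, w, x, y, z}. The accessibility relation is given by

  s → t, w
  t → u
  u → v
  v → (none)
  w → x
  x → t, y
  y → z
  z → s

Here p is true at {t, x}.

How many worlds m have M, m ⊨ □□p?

s: successors {t, w}; □p there: t:F, w:T. ✗
t: successors {u}; □p there: u:F. ✗
u: successors {v}; □p there: v:T. ✓
v: no successors, so □□p holds vacuously. ✓
w: successors {x}; □p there: x:F. ✗
x: successors {t, y}; □p there: t:F, y:F. ✗
y: successors {z}; □p there: z:F. ✗
z: successors {s}; □p there: s:F. ✗
Satisfying worlds: {u, v}.

2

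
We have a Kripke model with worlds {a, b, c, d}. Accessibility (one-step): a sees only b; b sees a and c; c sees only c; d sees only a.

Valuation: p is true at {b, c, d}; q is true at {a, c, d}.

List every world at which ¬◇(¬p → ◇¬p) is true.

a: ◇(¬p → ◇¬p) is T. ✗
b: ◇(¬p → ◇¬p) is T. ✗
c: ◇(¬p → ◇¬p) is T. ✗
d: ◇(¬p → ◇¬p) is F. ✓

{d}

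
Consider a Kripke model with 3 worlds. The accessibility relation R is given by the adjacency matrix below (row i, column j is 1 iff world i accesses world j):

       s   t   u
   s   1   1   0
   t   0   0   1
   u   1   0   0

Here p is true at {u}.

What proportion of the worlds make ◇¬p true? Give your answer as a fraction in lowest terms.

2/3

s: successors {s, t}; ¬p there: s:T, t:T. ✓
t: successors {u}; ¬p there: u:F. ✗
u: successors {s}; ¬p there: s:T. ✓
That's 2 of 3 worlds, so 2/3.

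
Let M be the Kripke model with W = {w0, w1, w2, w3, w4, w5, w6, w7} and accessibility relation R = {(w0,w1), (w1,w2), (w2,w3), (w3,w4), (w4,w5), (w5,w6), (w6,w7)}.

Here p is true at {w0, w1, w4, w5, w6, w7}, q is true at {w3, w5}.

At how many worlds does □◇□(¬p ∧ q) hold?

3

w0: successors {w1}; ◇□(¬p ∧ q) there: w1:T. ✓
w1: successors {w2}; ◇□(¬p ∧ q) there: w2:F. ✗
w2: successors {w3}; ◇□(¬p ∧ q) there: w3:F. ✗
w3: successors {w4}; ◇□(¬p ∧ q) there: w4:F. ✗
w4: successors {w5}; ◇□(¬p ∧ q) there: w5:F. ✗
w5: successors {w6}; ◇□(¬p ∧ q) there: w6:T. ✓
w6: successors {w7}; ◇□(¬p ∧ q) there: w7:F. ✗
w7: no successors, so □◇□(¬p ∧ q) holds vacuously. ✓
Satisfying worlds: {w0, w5, w7}.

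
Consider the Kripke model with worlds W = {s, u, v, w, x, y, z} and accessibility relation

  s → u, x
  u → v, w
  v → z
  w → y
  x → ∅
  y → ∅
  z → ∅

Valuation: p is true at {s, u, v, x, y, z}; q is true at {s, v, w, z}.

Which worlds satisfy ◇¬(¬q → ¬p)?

s: successors {u, x}; ¬(¬q → ¬p) there: u:T, x:T. ✓
u: successors {v, w}; ¬(¬q → ¬p) there: v:F, w:F. ✗
v: successors {z}; ¬(¬q → ¬p) there: z:F. ✗
w: successors {y}; ¬(¬q → ¬p) there: y:T. ✓
x: no successors, so ◇¬(¬q → ¬p) fails. ✗
y: no successors, so ◇¬(¬q → ¬p) fails. ✗
z: no successors, so ◇¬(¬q → ¬p) fails. ✗

{s, w}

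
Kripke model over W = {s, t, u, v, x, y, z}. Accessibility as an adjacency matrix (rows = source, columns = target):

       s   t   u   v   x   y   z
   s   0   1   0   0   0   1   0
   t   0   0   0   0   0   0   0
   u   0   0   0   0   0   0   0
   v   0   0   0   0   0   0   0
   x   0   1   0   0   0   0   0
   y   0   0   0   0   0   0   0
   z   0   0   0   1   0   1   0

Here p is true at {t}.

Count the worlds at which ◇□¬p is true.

s: successors {t, y}; □¬p there: t:T, y:T. ✓
t: no successors, so ◇□¬p fails. ✗
u: no successors, so ◇□¬p fails. ✗
v: no successors, so ◇□¬p fails. ✗
x: successors {t}; □¬p there: t:T. ✓
y: no successors, so ◇□¬p fails. ✗
z: successors {v, y}; □¬p there: v:T, y:T. ✓
Satisfying worlds: {s, x, z}.

3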